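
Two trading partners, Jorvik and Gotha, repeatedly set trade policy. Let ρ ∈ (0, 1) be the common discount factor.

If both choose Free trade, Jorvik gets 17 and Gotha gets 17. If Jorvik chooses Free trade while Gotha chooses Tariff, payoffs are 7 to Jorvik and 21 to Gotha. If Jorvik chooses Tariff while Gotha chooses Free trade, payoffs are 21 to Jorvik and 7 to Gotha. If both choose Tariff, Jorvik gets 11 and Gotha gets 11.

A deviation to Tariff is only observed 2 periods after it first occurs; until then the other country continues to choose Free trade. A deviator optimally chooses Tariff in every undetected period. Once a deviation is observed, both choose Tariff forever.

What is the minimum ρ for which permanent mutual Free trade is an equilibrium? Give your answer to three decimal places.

0.632

A deviator earns 21 for 2 periods, then 11 forever; cooperating earns 17 forever. Multiplying the IC by (1−ρ):
17 ≥ 21(1−ρ^2) + 11ρ^2, so 10·ρ^2 ≥ 4 and ρ^2 ≥ 2/5.
ρ ≥ (2/5)^(1/2) ≈ 0.632.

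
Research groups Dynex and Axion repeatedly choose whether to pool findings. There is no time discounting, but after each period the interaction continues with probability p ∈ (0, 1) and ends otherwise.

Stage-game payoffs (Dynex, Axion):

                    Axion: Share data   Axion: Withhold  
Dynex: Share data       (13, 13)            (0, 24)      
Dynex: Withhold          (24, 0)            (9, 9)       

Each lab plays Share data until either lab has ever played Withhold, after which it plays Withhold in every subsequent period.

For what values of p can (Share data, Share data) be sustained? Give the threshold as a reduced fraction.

With no time discounting, the continuation probability p plays the role of the discount factor.
Grim-trigger IC: 13/(1−p) ≥ 24 + 9p/(1−p) ⇒ p ≥ (24−13)/(24−9) = 11/15.

11/15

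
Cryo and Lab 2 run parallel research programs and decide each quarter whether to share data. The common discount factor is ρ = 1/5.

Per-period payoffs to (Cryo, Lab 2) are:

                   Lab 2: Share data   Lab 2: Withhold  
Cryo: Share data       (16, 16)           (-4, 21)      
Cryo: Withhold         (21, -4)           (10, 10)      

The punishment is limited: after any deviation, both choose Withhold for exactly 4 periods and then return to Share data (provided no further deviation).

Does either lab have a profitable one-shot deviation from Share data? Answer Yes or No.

IC: ρ+…+ρ^4 ≥ (21−16)/(16−10) = 5/6.
At ρ = 1/5: partial sum = 0.2496 < 0.8333. Cooperation not sustainable.

Yes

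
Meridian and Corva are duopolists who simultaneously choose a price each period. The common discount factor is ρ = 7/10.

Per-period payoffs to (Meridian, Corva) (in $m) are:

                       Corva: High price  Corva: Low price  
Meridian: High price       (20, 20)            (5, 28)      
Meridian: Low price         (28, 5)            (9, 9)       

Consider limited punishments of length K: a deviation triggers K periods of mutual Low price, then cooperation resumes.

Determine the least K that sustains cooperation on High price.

IC: ρ(1−ρ^K)/(1−ρ) ≥ (28−20)/(20−9) = 8/11.
With ρ = 7/10: need 1 − ρ^K ≥ 8/11·(1−7/10)/(7/10), i.e. ρ^K ≤ 0.6883.
Since (7/10)^1 = 0.7000 and (7/10)^2 = 0.4900, the smallest such K is 2.

2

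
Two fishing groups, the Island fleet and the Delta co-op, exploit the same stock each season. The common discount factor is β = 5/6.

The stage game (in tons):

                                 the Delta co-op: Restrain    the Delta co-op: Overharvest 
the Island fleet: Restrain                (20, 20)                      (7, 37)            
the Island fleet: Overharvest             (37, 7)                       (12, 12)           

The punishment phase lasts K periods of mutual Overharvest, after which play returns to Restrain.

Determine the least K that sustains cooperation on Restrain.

IC: β(1−β^K)/(1−β) ≥ (37−20)/(20−12) = 17/8.
With β = 5/6: need 1 − β^K ≥ 17/8·(1−5/6)/(5/6), i.e. β^K ≤ 0.5750.
Since (5/6)^3 = 0.5787 and (5/6)^4 = 0.4823, the smallest such K is 4.

4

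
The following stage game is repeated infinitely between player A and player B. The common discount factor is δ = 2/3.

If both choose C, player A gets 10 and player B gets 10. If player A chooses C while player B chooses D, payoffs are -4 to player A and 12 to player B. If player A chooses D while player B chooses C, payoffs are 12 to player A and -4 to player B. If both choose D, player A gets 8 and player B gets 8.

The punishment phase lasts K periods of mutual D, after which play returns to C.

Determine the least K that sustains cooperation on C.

Need Σ_{k=1}^{K} δ^k ≥ (12−10)/(10−8) = 1.0000 at δ = 2/3.
At K = 1 the sum is 0.6667 < 1.0000; at K = 2 it is 1.1111 ≥ 1.0000.
So the minimum punishment length is K = 2.

2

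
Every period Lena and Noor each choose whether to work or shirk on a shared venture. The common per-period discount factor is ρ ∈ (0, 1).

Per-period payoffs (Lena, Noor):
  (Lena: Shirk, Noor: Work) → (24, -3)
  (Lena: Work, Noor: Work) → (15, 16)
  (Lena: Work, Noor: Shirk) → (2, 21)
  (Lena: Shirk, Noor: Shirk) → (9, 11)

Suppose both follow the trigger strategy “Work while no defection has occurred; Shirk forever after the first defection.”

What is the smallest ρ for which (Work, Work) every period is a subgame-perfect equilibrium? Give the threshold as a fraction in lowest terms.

Lena's threshold: (24−15)/(24−9) = 3/5.
Noor's threshold: (21−16)/(21−11) = 1/2.
3/5 > 1/2, so Lena binds and ρ* = 3/5.

3/5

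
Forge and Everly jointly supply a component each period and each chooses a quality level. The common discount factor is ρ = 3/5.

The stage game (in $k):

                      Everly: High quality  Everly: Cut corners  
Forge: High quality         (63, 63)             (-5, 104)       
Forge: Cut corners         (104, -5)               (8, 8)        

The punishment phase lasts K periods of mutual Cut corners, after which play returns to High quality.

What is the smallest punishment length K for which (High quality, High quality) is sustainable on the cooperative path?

No profitable deviation requires (63−8)(ρ+…+ρ^K) ≥ 104−63, i.e. ρ+…+ρ^K ≥ 41/55 ≈ 0.7455.
With ρ = 3/5, the partial sums are K=1: 0.6000, K=2: 0.9600.
K = 2 is the first length at which the sum reaches 0.7455.

2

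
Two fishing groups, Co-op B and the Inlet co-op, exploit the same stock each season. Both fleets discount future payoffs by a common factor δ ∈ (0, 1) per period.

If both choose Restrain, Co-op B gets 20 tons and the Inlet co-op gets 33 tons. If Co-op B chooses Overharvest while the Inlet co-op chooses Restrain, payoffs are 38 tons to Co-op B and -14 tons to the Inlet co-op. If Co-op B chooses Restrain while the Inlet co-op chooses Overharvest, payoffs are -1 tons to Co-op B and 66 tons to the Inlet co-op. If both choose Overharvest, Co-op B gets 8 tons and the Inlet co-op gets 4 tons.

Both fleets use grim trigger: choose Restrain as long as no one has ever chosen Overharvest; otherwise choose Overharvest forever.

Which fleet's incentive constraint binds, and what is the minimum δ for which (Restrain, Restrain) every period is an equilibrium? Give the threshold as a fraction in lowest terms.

Co-op B: cooperation gives 20 each period; deviation gives 38 once then 8 forever.
  20/(1−δ) ≥ 38 + 8δ/(1−δ) ⇒ δ ≥ 18/30 = 3/5.
the Inlet co-op: cooperation gives 33 each period; deviation gives 66 once then 4 forever.
  δ ≥ 33/62.
Both must hold, so the binding constraint is Co-op B's: δ ≥ 3/5.

Co-op B; δ ≥ 3/5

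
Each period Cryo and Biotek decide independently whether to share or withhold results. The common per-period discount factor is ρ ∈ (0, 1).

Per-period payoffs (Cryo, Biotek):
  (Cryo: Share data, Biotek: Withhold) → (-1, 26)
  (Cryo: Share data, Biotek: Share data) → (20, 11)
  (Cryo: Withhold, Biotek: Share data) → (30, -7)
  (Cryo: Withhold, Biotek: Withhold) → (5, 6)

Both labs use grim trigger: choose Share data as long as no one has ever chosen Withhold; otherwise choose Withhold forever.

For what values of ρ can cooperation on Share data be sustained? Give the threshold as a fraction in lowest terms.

3/4

Cryo: cooperation gives 20 each period; deviation gives 30 once then 5 forever.
  20/(1−ρ) ≥ 30 + 5ρ/(1−ρ) ⇒ ρ ≥ 10/25 = 2/5.
Biotek: cooperation gives 11 each period; deviation gives 26 once then 6 forever.
  ρ ≥ 15/20 = 3/4.
Both must hold, so the binding constraint is Biotek's: ρ ≥ 3/4.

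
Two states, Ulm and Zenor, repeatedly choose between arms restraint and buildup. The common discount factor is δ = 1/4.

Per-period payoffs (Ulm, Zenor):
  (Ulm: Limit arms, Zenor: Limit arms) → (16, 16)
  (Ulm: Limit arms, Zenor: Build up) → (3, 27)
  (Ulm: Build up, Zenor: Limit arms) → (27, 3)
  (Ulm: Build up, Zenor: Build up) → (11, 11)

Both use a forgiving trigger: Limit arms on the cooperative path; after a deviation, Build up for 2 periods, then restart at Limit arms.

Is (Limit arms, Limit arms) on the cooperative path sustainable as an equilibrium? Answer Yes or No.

No

IC: δ+…+δ^2 ≥ (27−16)/(16−11) = 11/5.
At δ = 1/4: partial sum = 0.3125 < 2.2000. Cooperation not sustainable.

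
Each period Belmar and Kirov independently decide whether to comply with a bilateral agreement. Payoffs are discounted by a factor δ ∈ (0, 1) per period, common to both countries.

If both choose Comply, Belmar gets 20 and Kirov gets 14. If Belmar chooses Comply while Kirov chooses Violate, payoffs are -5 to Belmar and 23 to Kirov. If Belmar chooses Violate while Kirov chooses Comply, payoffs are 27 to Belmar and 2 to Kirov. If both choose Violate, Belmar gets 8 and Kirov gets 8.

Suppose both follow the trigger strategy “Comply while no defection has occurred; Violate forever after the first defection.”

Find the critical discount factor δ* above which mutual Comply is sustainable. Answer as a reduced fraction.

For Belmar: deviation gain 27−20 = 7, per-period punishment loss 20−8 = 12. IC gives δ ≥ 7/19.
For Kirov: gain 9, loss 6 per period, so δ ≥ 9/15 = 3/5.
The tighter constraint is Kirov's, so cooperation needs δ ≥ 3/5.

3/5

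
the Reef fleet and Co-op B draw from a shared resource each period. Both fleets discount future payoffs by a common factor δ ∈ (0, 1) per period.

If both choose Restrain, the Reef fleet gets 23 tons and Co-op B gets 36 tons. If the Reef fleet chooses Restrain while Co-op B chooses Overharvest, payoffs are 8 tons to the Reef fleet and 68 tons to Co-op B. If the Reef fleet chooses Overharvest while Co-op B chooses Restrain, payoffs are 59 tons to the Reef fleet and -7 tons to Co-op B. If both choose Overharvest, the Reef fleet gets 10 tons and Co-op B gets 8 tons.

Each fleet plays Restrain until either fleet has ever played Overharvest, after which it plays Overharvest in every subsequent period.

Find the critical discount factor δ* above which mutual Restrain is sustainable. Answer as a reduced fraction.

the Reef fleet's threshold: (59−23)/(59−10) = 36/49.
Co-op B's threshold: (68−36)/(68−8) = 8/15.
36/49 > 8/15, so the Reef fleet binds and δ* = 36/49.

36/49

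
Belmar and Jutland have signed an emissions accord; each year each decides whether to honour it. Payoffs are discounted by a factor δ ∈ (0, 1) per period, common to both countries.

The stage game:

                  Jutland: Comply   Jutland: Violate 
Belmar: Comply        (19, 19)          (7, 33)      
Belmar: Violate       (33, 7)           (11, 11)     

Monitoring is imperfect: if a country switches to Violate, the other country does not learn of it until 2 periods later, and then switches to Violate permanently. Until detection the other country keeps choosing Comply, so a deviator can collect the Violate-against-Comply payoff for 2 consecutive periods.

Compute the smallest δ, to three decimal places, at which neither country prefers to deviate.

0.798

The best deviation is to choose Violate for all 2 undetected periods, earning 33 each, then 11 forever once detected.
Deviation value: 33(1−δ^2)/(1−δ) + 11δ^2/(1−δ); cooperation value: 19/(1−δ).
IC: 19 ≥ 33(1−δ^2) + 11δ^2 = 33 − 22δ^2.
So δ^2 ≥ 14/22 = 7/11, giving δ ≥ (7/11)^(1/2) ≈ 0.798.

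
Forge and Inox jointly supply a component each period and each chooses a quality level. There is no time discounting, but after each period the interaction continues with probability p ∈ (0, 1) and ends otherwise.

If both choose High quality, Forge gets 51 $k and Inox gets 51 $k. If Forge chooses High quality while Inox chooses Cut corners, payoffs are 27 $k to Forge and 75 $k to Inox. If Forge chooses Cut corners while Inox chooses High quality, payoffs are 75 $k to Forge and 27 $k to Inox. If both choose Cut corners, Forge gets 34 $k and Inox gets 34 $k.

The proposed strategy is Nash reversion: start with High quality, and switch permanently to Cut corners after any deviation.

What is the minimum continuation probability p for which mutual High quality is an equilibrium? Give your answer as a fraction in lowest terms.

24/41

With no time discounting, the continuation probability p plays the role of the discount factor.
Grim-trigger IC: 51/(1−p) ≥ 75 + 34p/(1−p) ⇒ p ≥ (75−51)/(75−34) = 24/41.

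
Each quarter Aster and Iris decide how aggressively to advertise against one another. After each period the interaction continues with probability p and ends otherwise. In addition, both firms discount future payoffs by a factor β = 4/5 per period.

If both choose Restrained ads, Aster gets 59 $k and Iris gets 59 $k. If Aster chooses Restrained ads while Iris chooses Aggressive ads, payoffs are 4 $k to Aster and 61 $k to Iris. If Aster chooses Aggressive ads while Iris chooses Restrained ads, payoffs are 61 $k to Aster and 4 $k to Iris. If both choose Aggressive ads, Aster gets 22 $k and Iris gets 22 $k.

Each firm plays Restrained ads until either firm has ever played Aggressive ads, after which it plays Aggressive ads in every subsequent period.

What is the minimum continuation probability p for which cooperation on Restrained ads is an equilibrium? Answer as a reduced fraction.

5/78

Expected continuation weight on next period's payoff is β·p = 4/5·p, which plays the role of the discount factor.
Cooperation requires 4/5·p ≥ (61−59)/(61−22) = 2/39, hence p ≥ 5/78.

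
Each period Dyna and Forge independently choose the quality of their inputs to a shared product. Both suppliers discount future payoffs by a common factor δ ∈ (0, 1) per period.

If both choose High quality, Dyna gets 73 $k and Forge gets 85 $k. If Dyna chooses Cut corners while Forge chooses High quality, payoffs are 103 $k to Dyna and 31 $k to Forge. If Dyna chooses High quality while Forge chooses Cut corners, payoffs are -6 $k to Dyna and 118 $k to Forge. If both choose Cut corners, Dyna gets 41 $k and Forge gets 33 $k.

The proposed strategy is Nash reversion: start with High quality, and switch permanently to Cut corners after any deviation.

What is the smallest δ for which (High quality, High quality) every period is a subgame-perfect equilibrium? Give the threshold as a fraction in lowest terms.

15/31

Dyna: cooperation gives 73 each period; deviation gives 103 once then 41 forever.
  73/(1−δ) ≥ 103 + 41δ/(1−δ) ⇒ δ ≥ 30/62 = 15/31.
Forge: cooperation gives 85 each period; deviation gives 118 once then 33 forever.
  δ ≥ 33/85.
Both must hold, so the binding constraint is Dyna's: δ ≥ 15/31.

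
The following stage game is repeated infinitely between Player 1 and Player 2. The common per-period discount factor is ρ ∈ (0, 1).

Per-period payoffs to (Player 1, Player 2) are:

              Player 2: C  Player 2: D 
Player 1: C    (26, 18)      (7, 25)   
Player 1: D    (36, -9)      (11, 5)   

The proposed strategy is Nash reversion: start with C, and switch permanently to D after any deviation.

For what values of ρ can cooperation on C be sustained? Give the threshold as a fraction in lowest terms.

2/5

Player 1: cooperation gives 26 each period; deviation gives 36 once then 11 forever.
  26/(1−ρ) ≥ 36 + 11ρ/(1−ρ) ⇒ ρ ≥ 10/25 = 2/5.
Player 2: cooperation gives 18 each period; deviation gives 25 once then 5 forever.
  ρ ≥ 7/20.
Both must hold, so the binding constraint is Player 1's: ρ ≥ 2/5.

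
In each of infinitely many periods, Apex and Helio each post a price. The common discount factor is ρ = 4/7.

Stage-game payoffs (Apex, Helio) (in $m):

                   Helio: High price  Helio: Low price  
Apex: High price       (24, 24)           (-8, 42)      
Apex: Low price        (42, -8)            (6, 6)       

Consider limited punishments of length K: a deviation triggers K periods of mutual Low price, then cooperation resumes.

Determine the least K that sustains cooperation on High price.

3

IC: ρ(1−ρ^K)/(1−ρ) ≥ (42−24)/(24−6) = 1.
With ρ = 4/7: need 1 − ρ^K ≥ 1·(1−4/7)/(4/7), i.e. ρ^K ≤ 0.2500.
Since (4/7)^2 = 0.3265 and (4/7)^3 = 0.1866, the smallest such K is 3.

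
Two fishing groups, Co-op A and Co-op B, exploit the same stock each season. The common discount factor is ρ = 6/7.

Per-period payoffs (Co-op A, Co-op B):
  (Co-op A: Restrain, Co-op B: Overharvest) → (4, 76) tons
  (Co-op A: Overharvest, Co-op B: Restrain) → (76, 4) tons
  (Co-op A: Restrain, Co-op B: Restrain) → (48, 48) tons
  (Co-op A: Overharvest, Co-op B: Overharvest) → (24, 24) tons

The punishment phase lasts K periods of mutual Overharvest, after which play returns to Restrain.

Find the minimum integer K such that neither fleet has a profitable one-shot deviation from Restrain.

Need Σ_{k=1}^{K} ρ^k ≥ (76−48)/(48−24) = 1.1667 at ρ = 6/7.
At K = 1 the sum is 0.8571 < 1.1667; at K = 2 it is 1.5918 ≥ 1.1667.
So the minimum punishment length is K = 2.

2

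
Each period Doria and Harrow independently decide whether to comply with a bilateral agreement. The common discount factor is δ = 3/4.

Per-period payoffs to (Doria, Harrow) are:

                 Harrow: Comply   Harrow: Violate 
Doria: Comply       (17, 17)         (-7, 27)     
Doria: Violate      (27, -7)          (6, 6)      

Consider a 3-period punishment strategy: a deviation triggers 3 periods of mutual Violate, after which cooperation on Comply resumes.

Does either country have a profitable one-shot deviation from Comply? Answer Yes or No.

Comparing payoff streams over the 4 periods until play realigns: cooperate → 17(1+δ+…+δ^3); deviate → 27 + 6(δ+…+δ^3).
Cooperation is sustained iff (17−6)(δ+…+δ^3) ≥ 27−17.
δ+…+δ^3 = 3/4·(1−(3/4)^3)/(1−3/4) = 1.7344, and (27−17)/(17−6) = 0.9091.
1.7344 ≥ 0.9091, so cooperation is sustainable.

No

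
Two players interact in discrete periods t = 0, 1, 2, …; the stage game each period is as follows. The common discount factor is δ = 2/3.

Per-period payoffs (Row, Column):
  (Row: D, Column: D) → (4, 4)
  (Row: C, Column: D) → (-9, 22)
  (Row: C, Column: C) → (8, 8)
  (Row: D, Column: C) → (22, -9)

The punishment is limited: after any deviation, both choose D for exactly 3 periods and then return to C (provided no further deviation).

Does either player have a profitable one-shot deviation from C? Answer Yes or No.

A one-shot deviation gives 22 now, then 4 for 3 periods, then back to 8.
Gain from deviating: (22−8) today; loss: (8−4) in each of the next 3 periods.
No-deviation condition: (8−4)(δ+…+δ^3) ≥ 22−8, i.e. δ+…+δ^3 ≥ 7/2.
At δ = 2/3: δ+…+δ^3 = 1.4074 < 3.5000.
So cooperation is not sustainable.

Yes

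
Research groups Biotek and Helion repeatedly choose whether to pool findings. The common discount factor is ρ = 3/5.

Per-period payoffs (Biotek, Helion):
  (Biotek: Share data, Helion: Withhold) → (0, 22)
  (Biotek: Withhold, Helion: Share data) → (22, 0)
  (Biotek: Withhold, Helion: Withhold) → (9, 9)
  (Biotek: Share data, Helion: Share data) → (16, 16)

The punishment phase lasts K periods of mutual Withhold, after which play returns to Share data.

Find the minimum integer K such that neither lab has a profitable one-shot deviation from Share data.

No profitable deviation requires (16−9)(ρ+…+ρ^K) ≥ 22−16, i.e. ρ+…+ρ^K ≥ 6/7 ≈ 0.8571.
With ρ = 3/5, the partial sums are K=1: 0.6000, K=2: 0.9600.
K = 2 is the first length at which the sum reaches 0.8571.

2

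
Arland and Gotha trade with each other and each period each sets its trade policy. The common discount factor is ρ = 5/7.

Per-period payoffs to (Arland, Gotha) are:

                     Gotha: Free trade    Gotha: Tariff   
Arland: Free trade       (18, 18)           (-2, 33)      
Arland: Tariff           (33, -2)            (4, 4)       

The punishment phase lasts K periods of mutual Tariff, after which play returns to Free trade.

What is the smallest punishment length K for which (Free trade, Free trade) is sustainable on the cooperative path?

IC: ρ(1−ρ^K)/(1−ρ) ≥ (33−18)/(18−4) = 15/14.
With ρ = 5/7: need 1 − ρ^K ≥ 15/14·(1−5/7)/(5/7), i.e. ρ^K ≤ 0.5714.
Since (5/7)^1 = 0.7143 and (5/7)^2 = 0.5102, the smallest such K is 2.

2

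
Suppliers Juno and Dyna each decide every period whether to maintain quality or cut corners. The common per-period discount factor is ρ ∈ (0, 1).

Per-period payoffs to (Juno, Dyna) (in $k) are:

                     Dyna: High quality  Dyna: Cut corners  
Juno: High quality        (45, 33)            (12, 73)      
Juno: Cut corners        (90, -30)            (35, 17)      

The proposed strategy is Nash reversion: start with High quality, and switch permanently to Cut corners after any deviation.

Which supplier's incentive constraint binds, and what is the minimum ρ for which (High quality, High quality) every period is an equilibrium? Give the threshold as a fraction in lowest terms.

Juno: cooperation gives 45 each period; deviation gives 90 once then 35 forever.
  45/(1−ρ) ≥ 90 + 35ρ/(1−ρ) ⇒ ρ ≥ 45/55 = 9/11.
Dyna: cooperation gives 33 each period; deviation gives 73 once then 17 forever.
  ρ ≥ 40/56 = 5/7.
Both must hold, so the binding constraint is Juno's: ρ ≥ 9/11.

Juno; ρ ≥ 9/11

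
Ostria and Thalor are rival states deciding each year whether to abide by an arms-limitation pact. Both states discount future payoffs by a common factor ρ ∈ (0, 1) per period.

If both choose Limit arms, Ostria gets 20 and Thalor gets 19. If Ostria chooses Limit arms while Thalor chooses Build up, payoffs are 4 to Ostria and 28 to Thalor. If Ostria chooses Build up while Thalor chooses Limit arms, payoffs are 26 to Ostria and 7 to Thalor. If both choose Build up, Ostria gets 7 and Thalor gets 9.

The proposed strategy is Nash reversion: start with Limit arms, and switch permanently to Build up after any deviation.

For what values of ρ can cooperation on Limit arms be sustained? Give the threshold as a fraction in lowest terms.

9/19

Ostria: cooperation gives 20 each period; deviation gives 26 once then 7 forever.
  20/(1−ρ) ≥ 26 + 7ρ/(1−ρ) ⇒ ρ ≥ 6/19.
Thalor: cooperation gives 19 each period; deviation gives 28 once then 9 forever.
  ρ ≥ 9/19.
Both must hold, so the binding constraint is Thalor's: ρ ≥ 9/19.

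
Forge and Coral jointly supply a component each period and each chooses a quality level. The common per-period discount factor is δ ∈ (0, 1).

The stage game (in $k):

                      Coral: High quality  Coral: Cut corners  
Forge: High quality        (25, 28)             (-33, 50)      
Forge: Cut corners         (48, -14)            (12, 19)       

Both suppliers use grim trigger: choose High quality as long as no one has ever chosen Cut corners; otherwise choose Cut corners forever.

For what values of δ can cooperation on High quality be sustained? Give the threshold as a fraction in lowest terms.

For Forge: deviation gain 48−25 = 23, per-period punishment loss 25−12 = 13. IC gives δ ≥ 23/36.
For Coral: gain 22, loss 9 per period, so δ ≥ 22/31.
The tighter constraint is Coral's, so cooperation needs δ ≥ 22/31.

22/31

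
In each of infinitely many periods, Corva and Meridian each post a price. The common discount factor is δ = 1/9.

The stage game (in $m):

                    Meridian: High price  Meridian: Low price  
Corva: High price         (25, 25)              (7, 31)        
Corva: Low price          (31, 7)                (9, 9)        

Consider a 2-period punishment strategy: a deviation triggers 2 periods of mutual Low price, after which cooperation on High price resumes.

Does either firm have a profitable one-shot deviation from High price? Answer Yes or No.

Comparing payoff streams over the 3 periods until play realigns: cooperate → 25(1+δ+…+δ^2); deviate → 31 + 9(δ+…+δ^2).
Cooperation is sustained iff (25−9)(δ+…+δ^2) ≥ 31−25.
δ+…+δ^2 = 1/9·(1−(1/9)^2)/(1−1/9) = 0.1235, and (31−25)/(25−9) = 0.3750.
0.1235 < 0.3750, so cooperation is not sustainable.

Yes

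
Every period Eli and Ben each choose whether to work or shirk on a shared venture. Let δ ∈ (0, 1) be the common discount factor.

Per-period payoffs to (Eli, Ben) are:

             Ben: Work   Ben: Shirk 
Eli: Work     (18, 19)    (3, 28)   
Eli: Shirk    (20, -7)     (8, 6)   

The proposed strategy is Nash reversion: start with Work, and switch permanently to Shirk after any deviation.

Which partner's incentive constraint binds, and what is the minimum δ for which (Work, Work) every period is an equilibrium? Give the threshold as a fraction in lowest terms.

Ben; δ ≥ 9/22

For Eli: deviation gain 20−18 = 2, per-period punishment loss 18−8 = 10. IC gives δ ≥ 2/12 = 1/6.
For Ben: gain 9, loss 13 per period, so δ ≥ 9/22.
The tighter constraint is Ben's, so cooperation needs δ ≥ 9/22.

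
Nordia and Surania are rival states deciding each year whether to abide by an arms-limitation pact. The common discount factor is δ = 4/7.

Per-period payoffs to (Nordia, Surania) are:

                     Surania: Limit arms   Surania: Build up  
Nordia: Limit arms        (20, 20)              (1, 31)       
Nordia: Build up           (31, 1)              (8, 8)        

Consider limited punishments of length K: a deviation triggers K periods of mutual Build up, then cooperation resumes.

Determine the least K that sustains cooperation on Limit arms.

3

No profitable deviation requires (20−8)(δ+…+δ^K) ≥ 31−20, i.e. δ+…+δ^K ≥ 11/12 ≈ 0.9167.
With δ = 4/7, the partial sums are K=1: 0.5714, K=2: 0.8980, K=3: 1.0845.
K = 3 is the first length at which the sum reaches 0.9167.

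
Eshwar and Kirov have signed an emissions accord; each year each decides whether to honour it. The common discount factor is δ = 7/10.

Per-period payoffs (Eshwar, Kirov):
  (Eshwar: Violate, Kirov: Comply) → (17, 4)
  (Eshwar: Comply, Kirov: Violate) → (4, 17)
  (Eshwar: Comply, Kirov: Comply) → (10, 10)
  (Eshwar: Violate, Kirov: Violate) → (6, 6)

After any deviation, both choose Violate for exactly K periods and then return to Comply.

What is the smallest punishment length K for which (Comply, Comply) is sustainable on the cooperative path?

4

No profitable deviation requires (10−6)(δ+…+δ^K) ≥ 17−10, i.e. δ+…+δ^K ≥ 7/4 ≈ 1.7500.
With δ = 7/10, the partial sums are K=1: 0.7000, K=2: 1.1900, K=3: 1.5330, K=4: 1.7731.
K = 4 is the first length at which the sum reaches 1.7500.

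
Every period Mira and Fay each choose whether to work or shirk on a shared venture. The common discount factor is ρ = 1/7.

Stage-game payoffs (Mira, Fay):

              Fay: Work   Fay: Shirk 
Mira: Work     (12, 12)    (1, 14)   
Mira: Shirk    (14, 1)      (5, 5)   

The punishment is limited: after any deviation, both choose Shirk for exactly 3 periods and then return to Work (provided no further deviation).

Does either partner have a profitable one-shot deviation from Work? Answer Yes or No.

Comparing payoff streams over the 4 periods until play realigns: cooperate → 12(1+ρ+…+ρ^3); deviate → 14 + 5(ρ+…+ρ^3).
Cooperation is sustained iff (12−5)(ρ+…+ρ^3) ≥ 14−12.
ρ+…+ρ^3 = 1/7·(1−(1/7)^3)/(1−1/7) = 0.1662, and (14−12)/(12−5) = 0.2857.
0.1662 < 0.2857, so cooperation is not sustainable.

Yes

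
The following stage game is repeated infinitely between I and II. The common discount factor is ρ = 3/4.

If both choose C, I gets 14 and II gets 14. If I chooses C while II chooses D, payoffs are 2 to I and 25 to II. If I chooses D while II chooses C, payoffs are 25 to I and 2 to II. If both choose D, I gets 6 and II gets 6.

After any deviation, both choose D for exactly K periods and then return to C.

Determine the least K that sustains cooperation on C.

3

Need Σ_{k=1}^{K} ρ^k ≥ (25−14)/(14−6) = 1.3750 at ρ = 3/4.
At K = 2 the sum is 1.3125 < 1.3750; at K = 3 it is 1.7344 ≥ 1.3750.
So the minimum punishment length is K = 3.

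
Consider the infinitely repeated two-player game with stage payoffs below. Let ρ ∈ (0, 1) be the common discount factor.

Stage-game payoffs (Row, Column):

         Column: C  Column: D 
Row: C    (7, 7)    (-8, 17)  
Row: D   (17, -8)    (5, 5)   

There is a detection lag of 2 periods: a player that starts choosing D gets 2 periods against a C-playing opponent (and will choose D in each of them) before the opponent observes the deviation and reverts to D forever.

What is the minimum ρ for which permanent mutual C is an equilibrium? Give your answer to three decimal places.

0.913

Deviating for the 2 undetected periods gains 17−7 = 10 per period over cooperation, then loses 7−5 = 2 per period forever once punishment starts.
Gain: 10(1 + ρ + … + ρ^1); loss: 2·ρ^2/(1−ρ).
No profitable deviation ⇔ 10(1−ρ^2) ≤ 2·ρ^2, i.e. ρ^2 ≥ 10/(10+2) = 5/6.
Hence ρ ≥ (5/6)^(1/2) ≈ 0.913.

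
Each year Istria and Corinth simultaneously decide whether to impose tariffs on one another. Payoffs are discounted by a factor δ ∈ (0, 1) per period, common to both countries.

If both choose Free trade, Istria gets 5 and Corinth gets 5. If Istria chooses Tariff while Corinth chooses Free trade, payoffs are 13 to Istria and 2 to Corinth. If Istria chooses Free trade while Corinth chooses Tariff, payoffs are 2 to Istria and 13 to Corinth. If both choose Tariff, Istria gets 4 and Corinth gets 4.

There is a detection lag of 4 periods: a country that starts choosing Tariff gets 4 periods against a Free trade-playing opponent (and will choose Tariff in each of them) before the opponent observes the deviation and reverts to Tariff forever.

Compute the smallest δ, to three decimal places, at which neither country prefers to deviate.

Deviating for the 4 undetected periods gains 13−5 = 8 per period over cooperation, then loses 5−4 = 1 per period forever once punishment starts.
Gain: 8(1 + δ + … + δ^3); loss: 1·δ^4/(1−δ).
No profitable deviation ⇔ 8(1−δ^4) ≤ 1·δ^4, i.e. δ^4 ≥ 8/(8+1) = 8/9.
Hence δ ≥ (8/9)^(1/4) ≈ 0.971.

0.971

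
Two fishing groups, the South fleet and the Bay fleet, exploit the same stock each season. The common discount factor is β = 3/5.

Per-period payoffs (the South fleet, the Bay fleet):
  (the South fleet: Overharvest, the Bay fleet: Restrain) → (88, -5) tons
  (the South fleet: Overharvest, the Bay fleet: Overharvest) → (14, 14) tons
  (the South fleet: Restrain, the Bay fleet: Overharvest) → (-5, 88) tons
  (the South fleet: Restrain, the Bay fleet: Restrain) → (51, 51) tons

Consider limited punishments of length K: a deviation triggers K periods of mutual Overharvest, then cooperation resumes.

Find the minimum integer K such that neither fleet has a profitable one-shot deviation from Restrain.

3

IC: β(1−β^K)/(1−β) ≥ (88−51)/(51−14) = 1.
With β = 3/5: need 1 − β^K ≥ 1·(1−3/5)/(3/5), i.e. β^K ≤ 0.3333.
Since (3/5)^2 = 0.3600 and (3/5)^3 = 0.2160, the smallest such K is 3.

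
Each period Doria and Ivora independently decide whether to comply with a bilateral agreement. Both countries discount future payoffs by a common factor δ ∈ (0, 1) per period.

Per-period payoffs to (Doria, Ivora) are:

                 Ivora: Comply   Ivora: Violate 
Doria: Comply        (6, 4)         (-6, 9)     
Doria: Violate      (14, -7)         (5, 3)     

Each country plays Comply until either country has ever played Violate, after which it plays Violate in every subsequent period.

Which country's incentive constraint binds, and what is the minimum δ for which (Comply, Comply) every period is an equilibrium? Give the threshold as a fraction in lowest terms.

Doria: cooperation gives 6 each period; deviation gives 14 once then 5 forever.
  6/(1−δ) ≥ 14 + 5δ/(1−δ) ⇒ δ ≥ 8/9.
Ivora: cooperation gives 4 each period; deviation gives 9 once then 3 forever.
  δ ≥ 5/6.
Both must hold, so the binding constraint is Doria's: δ ≥ 8/9.

Doria; δ ≥ 8/9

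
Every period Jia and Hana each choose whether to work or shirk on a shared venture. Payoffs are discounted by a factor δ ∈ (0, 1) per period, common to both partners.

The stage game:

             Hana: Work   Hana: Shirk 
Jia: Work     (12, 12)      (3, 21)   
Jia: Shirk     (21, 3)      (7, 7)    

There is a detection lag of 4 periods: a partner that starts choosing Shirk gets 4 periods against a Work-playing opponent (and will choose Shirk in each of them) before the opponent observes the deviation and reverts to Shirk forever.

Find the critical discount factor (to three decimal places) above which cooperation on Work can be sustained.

0.895

The best deviation is to choose Shirk for all 4 undetected periods, earning 21 each, then 7 forever once detected.
Deviation value: 21(1−δ^4)/(1−δ) + 7δ^4/(1−δ); cooperation value: 12/(1−δ).
IC: 12 ≥ 21(1−δ^4) + 7δ^4 = 21 − 14δ^4.
So δ^4 ≥ 9/14, giving δ ≥ (9/14)^(1/4) ≈ 0.895.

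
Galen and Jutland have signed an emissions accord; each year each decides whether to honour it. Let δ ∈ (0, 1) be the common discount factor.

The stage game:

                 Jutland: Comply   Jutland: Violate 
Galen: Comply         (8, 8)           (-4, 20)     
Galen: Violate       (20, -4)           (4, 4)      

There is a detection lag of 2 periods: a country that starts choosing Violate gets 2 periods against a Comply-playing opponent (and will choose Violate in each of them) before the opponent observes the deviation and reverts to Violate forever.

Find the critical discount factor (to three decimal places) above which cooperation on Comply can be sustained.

Deviating for the 2 undetected periods gains 20−8 = 12 per period over cooperation, then loses 8−4 = 4 per period forever once punishment starts.
Gain: 12(1 + δ + … + δ^1); loss: 4·δ^2/(1−δ).
No profitable deviation ⇔ 12(1−δ^2) ≤ 4·δ^2, i.e. δ^2 ≥ 12/(12+4) = 3/4.
Hence δ ≥ (3/4)^(1/2) ≈ 0.866.

0.866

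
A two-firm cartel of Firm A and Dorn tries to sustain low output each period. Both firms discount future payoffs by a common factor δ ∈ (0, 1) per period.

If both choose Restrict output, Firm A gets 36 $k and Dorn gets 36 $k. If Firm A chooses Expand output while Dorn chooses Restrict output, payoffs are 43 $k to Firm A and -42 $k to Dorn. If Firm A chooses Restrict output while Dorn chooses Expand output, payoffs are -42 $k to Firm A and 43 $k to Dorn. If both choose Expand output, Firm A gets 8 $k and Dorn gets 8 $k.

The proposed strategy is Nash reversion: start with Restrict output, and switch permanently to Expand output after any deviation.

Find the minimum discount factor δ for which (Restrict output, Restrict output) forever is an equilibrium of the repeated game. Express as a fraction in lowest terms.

36/(1−δ) ≥ 43 + 8δ/(1−δ)
36 ≥ 43 − 35δ
δ ≥ 7/35 = 1/5.

1/5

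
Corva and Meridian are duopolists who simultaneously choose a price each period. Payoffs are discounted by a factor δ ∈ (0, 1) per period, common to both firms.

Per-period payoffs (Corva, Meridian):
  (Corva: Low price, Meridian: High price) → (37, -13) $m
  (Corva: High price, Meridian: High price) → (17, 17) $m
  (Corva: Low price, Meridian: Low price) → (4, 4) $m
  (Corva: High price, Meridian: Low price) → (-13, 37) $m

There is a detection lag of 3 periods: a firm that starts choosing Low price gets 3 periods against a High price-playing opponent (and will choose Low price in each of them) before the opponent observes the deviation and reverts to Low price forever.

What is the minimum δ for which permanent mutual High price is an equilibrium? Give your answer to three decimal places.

0.846

The best deviation is to choose Low price for all 3 undetected periods, earning 37 each, then 4 forever once detected.
Deviation value: 37(1−δ^3)/(1−δ) + 4δ^3/(1−δ); cooperation value: 17/(1−δ).
IC: 17 ≥ 37(1−δ^3) + 4δ^3 = 37 − 33δ^3.
So δ^3 ≥ 20/33, giving δ ≥ (20/33)^(1/3) ≈ 0.846.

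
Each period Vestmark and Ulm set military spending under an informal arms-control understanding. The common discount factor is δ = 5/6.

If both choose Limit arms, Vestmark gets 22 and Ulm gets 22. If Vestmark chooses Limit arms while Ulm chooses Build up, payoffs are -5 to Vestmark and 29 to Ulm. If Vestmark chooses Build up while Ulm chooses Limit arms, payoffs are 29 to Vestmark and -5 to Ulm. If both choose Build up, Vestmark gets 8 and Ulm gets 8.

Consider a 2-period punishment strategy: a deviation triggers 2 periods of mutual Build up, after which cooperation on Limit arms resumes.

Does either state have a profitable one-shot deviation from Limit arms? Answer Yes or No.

No

A one-shot deviation gives 29 now, then 8 for 2 periods, then back to 22.
Gain from deviating: (29−22) today; loss: (22−8) in each of the next 2 periods.
No-deviation condition: (22−8)(δ+…+δ^2) ≥ 29−22, i.e. δ+…+δ^2 ≥ 1/2.
At δ = 5/6: δ+…+δ^2 = 1.5278 ≥ 0.5000.
So cooperation is sustainable.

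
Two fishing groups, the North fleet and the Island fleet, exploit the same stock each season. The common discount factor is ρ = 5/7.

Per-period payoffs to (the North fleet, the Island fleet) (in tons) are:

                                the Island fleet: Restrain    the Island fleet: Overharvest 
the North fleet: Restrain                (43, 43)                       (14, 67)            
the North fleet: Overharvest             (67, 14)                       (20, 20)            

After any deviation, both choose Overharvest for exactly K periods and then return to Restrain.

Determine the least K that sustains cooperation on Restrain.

IC: ρ(1−ρ^K)/(1−ρ) ≥ (67−43)/(43−20) = 24/23.
With ρ = 5/7: need 1 − ρ^K ≥ 24/23·(1−5/7)/(5/7), i.e. ρ^K ≤ 0.5826.
Since (5/7)^1 = 0.7143 and (5/7)^2 = 0.5102, the smallest such K is 2.

2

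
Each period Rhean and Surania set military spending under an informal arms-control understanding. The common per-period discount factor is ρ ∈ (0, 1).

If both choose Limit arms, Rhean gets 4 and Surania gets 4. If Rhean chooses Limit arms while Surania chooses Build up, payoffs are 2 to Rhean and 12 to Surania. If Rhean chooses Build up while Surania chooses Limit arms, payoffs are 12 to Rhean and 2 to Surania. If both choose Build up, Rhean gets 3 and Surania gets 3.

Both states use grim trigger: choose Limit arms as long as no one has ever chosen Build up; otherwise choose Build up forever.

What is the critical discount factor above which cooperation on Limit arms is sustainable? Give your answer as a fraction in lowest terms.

Cooperation forever yields 4 each period: 4/(1−ρ).
Deviating yields 12 once, then 3 forever: 12 + 3ρ/(1−ρ).
No profitable deviation requires 4/(1−ρ) ≥ 12 + 3ρ/(1−ρ).
Multiplying by (1−ρ): 4 ≥ 12(1−ρ) + 3ρ = 12 − 9ρ.
So 9ρ ≥ 8, i.e. ρ ≥ 8/9.

8/9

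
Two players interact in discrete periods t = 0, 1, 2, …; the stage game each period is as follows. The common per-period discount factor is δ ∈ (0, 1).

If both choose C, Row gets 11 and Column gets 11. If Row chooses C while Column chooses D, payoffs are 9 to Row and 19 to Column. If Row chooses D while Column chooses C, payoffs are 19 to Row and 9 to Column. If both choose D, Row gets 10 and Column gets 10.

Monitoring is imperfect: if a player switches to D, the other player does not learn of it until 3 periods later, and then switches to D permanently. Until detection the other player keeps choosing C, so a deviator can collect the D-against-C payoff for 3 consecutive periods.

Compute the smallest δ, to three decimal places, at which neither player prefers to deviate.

Deviating for the 3 undetected periods gains 19−11 = 8 per period over cooperation, then loses 11−10 = 1 per period forever once punishment starts.
Gain: 8(1 + δ + … + δ^2); loss: 1·δ^3/(1−δ).
No profitable deviation ⇔ 8(1−δ^3) ≤ 1·δ^3, i.e. δ^3 ≥ 8/(8+1) = 8/9.
Hence δ ≥ (8/9)^(1/3) ≈ 0.961.

0.961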